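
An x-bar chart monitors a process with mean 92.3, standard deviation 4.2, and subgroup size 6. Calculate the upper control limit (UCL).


UCL = 92.3 + 3 * 4.2 / sqrt(6)

97.44


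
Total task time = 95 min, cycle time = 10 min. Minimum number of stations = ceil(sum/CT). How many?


Formula: N_min = ceil(Sum of Task Times / Cycle Time)
N_min = ceil(95 min / 10 min) = ceil(9.5)
N_min = 10 stations

10


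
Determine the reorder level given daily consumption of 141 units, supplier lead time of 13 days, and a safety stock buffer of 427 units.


Formula: ROP = (Daily Demand * Lead Time) + Safety Stock
Demand during lead time = 141 * 13 = 1833 units
ROP = 1833 + 427 = 2260 units

2260 units


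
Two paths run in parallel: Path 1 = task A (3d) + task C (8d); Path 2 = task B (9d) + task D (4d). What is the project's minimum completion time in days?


Path 1 = 3 + 8 = 11 days
Path 2 = 9 + 4 = 13 days
Duration = max(11, 13) = 13 days

13 days


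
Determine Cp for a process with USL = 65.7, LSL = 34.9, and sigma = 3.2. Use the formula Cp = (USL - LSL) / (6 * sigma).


Cp = (65.7 - 34.9) / (6 * 3.2)

1.6


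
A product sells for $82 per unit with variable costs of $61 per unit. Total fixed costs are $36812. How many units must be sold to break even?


Formula: BEQ = Fixed Costs / (Price - Variable Cost)
Contribution margin = $82 - $61 = $21/unit
BEQ = ceil($36812 / $21/unit) = ceil(1752.95) = 1753 units

1753 units


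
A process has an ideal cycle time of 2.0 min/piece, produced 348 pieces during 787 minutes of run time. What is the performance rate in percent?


Formula: Performance = (Ideal CT * Total Count) / Run Time * 100
Ideal output time = 2.0 * 348 = 696.0 min
Performance = 696.0 / 787 * 100 = 88.4%

88.4%


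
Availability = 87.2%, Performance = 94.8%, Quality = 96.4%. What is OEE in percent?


Formula: OEE = Availability * Performance * Quality / 10000
A * P = 87.2% * 94.8% / 100 = 82.67%
OEE = 82.67% * 96.4% / 100 = 79.7%

79.7%


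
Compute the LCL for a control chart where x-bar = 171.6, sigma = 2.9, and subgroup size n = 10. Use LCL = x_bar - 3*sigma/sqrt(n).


LCL = 171.6 - 3 * 2.9 / sqrt(10)

168.85


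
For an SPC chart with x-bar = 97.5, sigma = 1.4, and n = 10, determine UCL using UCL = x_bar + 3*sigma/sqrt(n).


UCL = 97.5 + 3 * 1.4 / sqrt(10)

98.83


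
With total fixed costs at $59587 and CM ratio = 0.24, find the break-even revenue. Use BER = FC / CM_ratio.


Formula: BER = Fixed Costs / Contribution Margin Ratio
BER = $59587 / 0.24
BER = $248279.17 (to the nearest cent)

$248279.17


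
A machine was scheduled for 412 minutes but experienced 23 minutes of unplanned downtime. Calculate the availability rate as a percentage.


Formula: Availability = (Planned Time - Downtime) / Planned Time * 100
Uptime = 412 - 23 = 389 min
Availability = 389 / 412 * 100 = 94.4%

94.4%


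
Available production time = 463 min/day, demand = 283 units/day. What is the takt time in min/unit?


Formula: Takt Time = Available Production Time / Customer Demand
Takt = 463 min/day / 283 units/day
Takt = 1.64 min/unit

1.64 min/unit


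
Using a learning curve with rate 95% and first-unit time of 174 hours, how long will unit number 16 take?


Formula: T_n = T_1 * (learning_rate)^(log2(n)) where learning_rate = rate/100
Doublings = log2(16) = 4
T_n = 174 * 0.95^4
T_n = 174 * 0.8145 = 141.7 hours

141.7 hours


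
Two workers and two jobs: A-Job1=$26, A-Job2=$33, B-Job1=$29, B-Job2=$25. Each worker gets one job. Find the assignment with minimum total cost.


Option 1: A->1 + B->2 = $26 + $25 = $51
Option 2: A->2 + B->1 = $33 + $29 = $62
Min cost = min($51, $62) = $51

$51


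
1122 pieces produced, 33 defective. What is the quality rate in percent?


Formula: Quality Rate = Good Pieces / Total Pieces * 100
Good pieces = 1122 - 33 = 1089
QR = 1089 / 1122 * 100 = 97.1%

97.1%


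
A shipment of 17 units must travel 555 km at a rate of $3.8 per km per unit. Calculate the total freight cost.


TC = dist * cost * units = 555 * 3.8 * 17 = $35853.00

$35853.00


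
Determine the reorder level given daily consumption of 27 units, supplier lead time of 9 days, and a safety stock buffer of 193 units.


Formula: ROP = (Daily Demand * Lead Time) + Safety Stock
Demand during lead time = 27 * 9 = 243 units
ROP = 243 + 193 = 436 units

436 units


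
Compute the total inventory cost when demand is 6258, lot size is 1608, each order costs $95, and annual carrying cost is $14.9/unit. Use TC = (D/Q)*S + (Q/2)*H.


TC = 6258/1608 * 95 + 1608/2 * 14.9

$12349.32


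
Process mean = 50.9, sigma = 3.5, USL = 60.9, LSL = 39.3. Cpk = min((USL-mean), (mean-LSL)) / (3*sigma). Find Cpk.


Cpu = (60.9 - 50.9) / (3 * 3.5) = 0.95
Cpl = (50.9 - 39.3) / (3 * 3.5) = 1.1
Cpk = min(0.95, 1.1) = 0.95

0.95


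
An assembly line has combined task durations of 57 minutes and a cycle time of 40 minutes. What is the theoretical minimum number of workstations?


Formula: N_min = ceil(Sum of Task Times / Cycle Time)
N_min = ceil(57 min / 40 min) = ceil(1.425)
N_min = 2 stations

2


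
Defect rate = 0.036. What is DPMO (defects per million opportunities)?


DPMO = defect_rate * 1000000 = 0.036 * 1000000

36000


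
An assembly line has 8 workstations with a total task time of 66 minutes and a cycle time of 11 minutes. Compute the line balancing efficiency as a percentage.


Formula: Efficiency = Sum of Task Times / (N_stations * CT) * 100
Total station capacity = 8 stations * 11 min = 88 min
Efficiency = 66 / 88 * 100 = 75.0%

75.0%


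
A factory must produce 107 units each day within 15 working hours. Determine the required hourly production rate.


Formula: Production Rate = Daily Demand / Available Hours
Rate = 107 units/day / 15 hours/day
Rate = 7.1 units/hour

7.1 units/hour


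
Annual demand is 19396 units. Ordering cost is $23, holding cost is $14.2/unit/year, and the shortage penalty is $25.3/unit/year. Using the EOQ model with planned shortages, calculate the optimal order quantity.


Formula: EOQ* = sqrt(2DS/H) * sqrt((H+P)/P)
Base EOQ = sqrt(2*19396*23/14.2) = 250.66 units
Correction = sqrt((14.2+25.3)/25.3) = 1.24951
EOQ* = 250.66 * 1.24951 = 313.2 units

313.2 units


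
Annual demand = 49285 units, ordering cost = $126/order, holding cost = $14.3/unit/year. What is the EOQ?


Formula: EOQ = sqrt(2 * D * S / H)
Numerator: 2 * 49285 * 126 = 12419820
2DS/H = 12419820 / 14.3 = 868518.9
EOQ = sqrt(868518.9) = 931.9 units

931.9 units


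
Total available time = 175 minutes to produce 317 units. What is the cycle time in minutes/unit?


Formula: CT = Available Time / Number of Units
CT = 175 min / 317 units
CT = 0.55 min/unit

0.55 min/unit


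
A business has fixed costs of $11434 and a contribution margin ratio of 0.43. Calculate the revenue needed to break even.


Formula: BER = Fixed Costs / Contribution Margin Ratio
BER = $11434 / 0.43
BER = $26590.70 (to the nearest cent)

$26590.70


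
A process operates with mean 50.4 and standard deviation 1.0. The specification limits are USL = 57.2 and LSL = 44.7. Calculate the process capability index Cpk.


Cpu = (57.2 - 50.4) / (3 * 1.0) = 2.27
Cpl = (50.4 - 44.7) / (3 * 1.0) = 1.9
Cpk = min(2.27, 1.9) = 1.9

1.9


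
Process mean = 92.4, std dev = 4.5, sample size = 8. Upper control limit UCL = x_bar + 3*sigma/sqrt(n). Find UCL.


UCL = 92.4 + 3 * 4.5 / sqrt(8)

97.17


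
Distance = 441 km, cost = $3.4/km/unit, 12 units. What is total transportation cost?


TC = dist * cost * units = 441 * 3.4 * 12 = $17992.80

$17992.80


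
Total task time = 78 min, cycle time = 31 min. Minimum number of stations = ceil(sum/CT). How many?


Formula: N_min = ceil(Sum of Task Times / Cycle Time)
N_min = ceil(78 min / 31 min) = ceil(2.5161)
N_min = 3 stations

3


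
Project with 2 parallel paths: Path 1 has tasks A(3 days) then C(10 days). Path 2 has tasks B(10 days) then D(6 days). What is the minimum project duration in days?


Path 1 = 3 + 10 = 13 days
Path 2 = 10 + 6 = 16 days
Duration = max(13, 16) = 16 days

16 days


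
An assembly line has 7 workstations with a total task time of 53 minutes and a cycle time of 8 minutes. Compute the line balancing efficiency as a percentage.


Formula: Efficiency = Sum of Task Times / (N_stations * CT) * 100
Total station capacity = 7 stations * 8 min = 56 min
Efficiency = 53 / 56 * 100 = 94.6%

94.6%


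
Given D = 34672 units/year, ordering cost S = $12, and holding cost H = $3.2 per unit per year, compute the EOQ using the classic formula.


Formula: EOQ = sqrt(2 * D * S / H)
Numerator: 2 * 34672 * 12 = 832128
2DS/H = 832128 / 3.2 = 260040.0
EOQ = sqrt(260040.0) = 509.9 units

509.9 units


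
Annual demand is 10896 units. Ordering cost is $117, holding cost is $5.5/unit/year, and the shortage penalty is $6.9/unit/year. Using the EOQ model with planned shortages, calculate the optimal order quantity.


Formula: EOQ* = sqrt(2DS/H) * sqrt((H+P)/P)
Base EOQ = sqrt(2*10896*117/5.5) = 680.86 units
Correction = sqrt((5.5+6.9)/6.9) = 1.34056
EOQ* = 680.86 * 1.34056 = 912.7 units

912.7 units


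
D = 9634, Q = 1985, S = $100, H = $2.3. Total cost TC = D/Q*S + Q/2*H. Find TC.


TC = 9634/1985 * 100 + 1985/2 * 2.3

$2768.09


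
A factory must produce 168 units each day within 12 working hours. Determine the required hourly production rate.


Formula: Production Rate = Daily Demand / Available Hours
Rate = 168 units/day / 12 hours/day
Rate = 14.0 units/hour

14.0 units/hour


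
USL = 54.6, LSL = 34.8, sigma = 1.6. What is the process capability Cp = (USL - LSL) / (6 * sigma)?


Cp = (54.6 - 34.8) / (6 * 1.6)

2.06


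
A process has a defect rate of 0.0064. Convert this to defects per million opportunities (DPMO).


DPMO = defect_rate * 1000000 = 0.0064 * 1000000

6400


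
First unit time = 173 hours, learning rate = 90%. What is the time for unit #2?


Formula: T_n = T_1 * (learning_rate)^(log2(n)) where learning_rate = rate/100
Doublings = log2(2) = 1
T_n = 173 * 0.9^1
T_n = 173 * 0.9 = 155.7 hours

155.7 hours


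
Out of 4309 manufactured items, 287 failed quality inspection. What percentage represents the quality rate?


Formula: Quality Rate = Good Pieces / Total Pieces * 100
Good pieces = 4309 - 287 = 4022
QR = 4022 / 4309 * 100 = 93.3%

93.3%


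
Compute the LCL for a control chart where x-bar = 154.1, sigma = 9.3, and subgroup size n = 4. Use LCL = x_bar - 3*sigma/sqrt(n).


LCL = 154.1 - 3 * 9.3 / sqrt(4)

140.15


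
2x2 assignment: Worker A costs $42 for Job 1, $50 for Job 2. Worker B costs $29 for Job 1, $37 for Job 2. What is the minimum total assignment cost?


Option 1: A->1 + B->2 = $42 + $37 = $79
Option 2: A->2 + B->1 = $50 + $29 = $79
Min cost = min($79, $79) = $79

$79


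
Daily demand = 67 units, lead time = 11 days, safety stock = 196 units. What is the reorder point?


Formula: ROP = (Daily Demand * Lead Time) + Safety Stock
Demand during lead time = 67 * 11 = 737 units
ROP = 737 + 196 = 933 units

933 units


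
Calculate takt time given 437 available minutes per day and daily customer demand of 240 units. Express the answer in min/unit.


Formula: Takt Time = Available Production Time / Customer Demand
Takt = 437 min/day / 240 units/day
Takt = 1.82 min/unit

1.82 min/unit


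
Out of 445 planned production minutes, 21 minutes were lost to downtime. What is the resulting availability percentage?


Formula: Availability = (Planned Time - Downtime) / Planned Time * 100
Uptime = 445 - 21 = 424 min
Availability = 424 / 445 * 100 = 95.3%

95.3%


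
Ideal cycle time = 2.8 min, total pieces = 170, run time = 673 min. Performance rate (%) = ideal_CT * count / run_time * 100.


Formula: Performance = (Ideal CT * Total Count) / Run Time * 100
Ideal output time = 2.8 * 170 = 476.0 min
Performance = 476.0 / 673 * 100 = 70.7%

70.7%


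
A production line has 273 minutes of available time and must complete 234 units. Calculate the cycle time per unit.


Formula: CT = Available Time / Number of Units
CT = 273 min / 234 units
CT = 1.17 min/unit

1.17 min/unit


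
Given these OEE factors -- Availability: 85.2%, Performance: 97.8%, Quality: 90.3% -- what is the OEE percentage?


Formula: OEE = Availability * Performance * Quality / 10000
A * P = 85.2% * 97.8% / 100 = 83.33%
OEE = 83.33% * 90.3% / 100 = 75.2%

75.2%


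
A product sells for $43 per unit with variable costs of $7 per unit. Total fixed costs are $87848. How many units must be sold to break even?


Formula: BEQ = Fixed Costs / (Price - Variable Cost)
Contribution margin = $43 - $7 = $36/unit
BEQ = ceil($87848 / $36/unit) = ceil(2440.22) = 2441 units

2441 units


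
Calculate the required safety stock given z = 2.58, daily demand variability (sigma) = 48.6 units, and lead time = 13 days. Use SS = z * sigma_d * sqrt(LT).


Formula: SS = z * sigma_d * sqrt(LT)
sqrt(LT) = sqrt(13) = 3.6056
SS = 2.58 * 48.6 * 3.6056
SS = 452.1 units

452.1 units


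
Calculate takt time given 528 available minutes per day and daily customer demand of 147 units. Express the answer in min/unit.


Formula: Takt Time = Available Production Time / Customer Demand
Takt = 528 min/day / 147 units/day
Takt = 3.59 min/unit

3.59 min/unit


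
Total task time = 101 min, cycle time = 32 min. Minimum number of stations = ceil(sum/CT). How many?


Formula: N_min = ceil(Sum of Task Times / Cycle Time)
N_min = ceil(101 min / 32 min) = ceil(3.1562)
N_min = 4 stations

4


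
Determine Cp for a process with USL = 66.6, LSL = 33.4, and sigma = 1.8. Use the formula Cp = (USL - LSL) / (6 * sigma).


Cp = (66.6 - 33.4) / (6 * 1.8)

3.07


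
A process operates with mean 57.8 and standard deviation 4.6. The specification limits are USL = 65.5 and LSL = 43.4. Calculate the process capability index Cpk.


Cpu = (65.5 - 57.8) / (3 * 4.6) = 0.56
Cpl = (57.8 - 43.4) / (3 * 4.6) = 1.04
Cpk = min(0.56, 1.04) = 0.56

0.56


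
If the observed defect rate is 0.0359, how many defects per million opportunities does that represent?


DPMO = defect_rate * 1000000 = 0.0359 * 1000000

35900


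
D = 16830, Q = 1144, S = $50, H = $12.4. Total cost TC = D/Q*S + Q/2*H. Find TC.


TC = 16830/1144 * 50 + 1144/2 * 12.4

$7828.38


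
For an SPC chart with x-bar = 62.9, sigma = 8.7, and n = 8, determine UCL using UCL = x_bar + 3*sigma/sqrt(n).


UCL = 62.9 + 3 * 8.7 / sqrt(8)

72.13


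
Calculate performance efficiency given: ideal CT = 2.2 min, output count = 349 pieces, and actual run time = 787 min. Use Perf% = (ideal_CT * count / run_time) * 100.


Formula: Performance = (Ideal CT * Total Count) / Run Time * 100
Ideal output time = 2.2 * 349 = 767.8 min
Performance = 767.8 / 787 * 100 = 97.6%

97.6%


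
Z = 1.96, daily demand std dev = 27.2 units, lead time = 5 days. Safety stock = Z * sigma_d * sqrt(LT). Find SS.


Formula: SS = z * sigma_d * sqrt(LT)
sqrt(LT) = sqrt(5) = 2.2361
SS = 1.96 * 27.2 * 2.2361
SS = 119.2 units

119.2 units


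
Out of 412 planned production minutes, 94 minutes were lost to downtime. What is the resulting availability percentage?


Formula: Availability = (Planned Time - Downtime) / Planned Time * 100
Uptime = 412 - 94 = 318 min
Availability = 318 / 412 * 100 = 77.2%

77.2%


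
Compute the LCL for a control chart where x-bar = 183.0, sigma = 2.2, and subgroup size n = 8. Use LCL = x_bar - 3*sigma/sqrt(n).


LCL = 183.0 - 3 * 2.2 / sqrt(8)

180.67


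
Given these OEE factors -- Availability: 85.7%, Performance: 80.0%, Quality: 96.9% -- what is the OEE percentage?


Formula: OEE = Availability * Performance * Quality / 10000
A * P = 85.7% * 80.0% / 100 = 68.56%
OEE = 68.56% * 96.9% / 100 = 66.4%

66.4%


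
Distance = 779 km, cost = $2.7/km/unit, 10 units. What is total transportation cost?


TC = dist * cost * units = 779 * 2.7 * 10 = $21033.00

$21033.00


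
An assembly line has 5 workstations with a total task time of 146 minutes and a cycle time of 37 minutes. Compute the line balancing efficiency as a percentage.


Formula: Efficiency = Sum of Task Times / (N_stations * CT) * 100
Total station capacity = 5 stations * 37 min = 185 min
Efficiency = 146 / 185 * 100 = 78.9%

78.9%


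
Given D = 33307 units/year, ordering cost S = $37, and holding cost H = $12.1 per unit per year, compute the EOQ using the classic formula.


Formula: EOQ = sqrt(2 * D * S / H)
Numerator: 2 * 33307 * 37 = 2464718
2DS/H = 2464718 / 12.1 = 203695.7
EOQ = sqrt(203695.7) = 451.3 units

451.3 units


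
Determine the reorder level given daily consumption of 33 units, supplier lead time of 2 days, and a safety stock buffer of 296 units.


Formula: ROP = (Daily Demand * Lead Time) + Safety Stock
Demand during lead time = 33 * 2 = 66 units
ROP = 66 + 296 = 362 units

362 units


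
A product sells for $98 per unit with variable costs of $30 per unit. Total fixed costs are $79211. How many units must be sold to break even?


Formula: BEQ = Fixed Costs / (Price - Variable Cost)
Contribution margin = $98 - $30 = $68/unit
BEQ = ceil($79211 / $68/unit) = ceil(1164.87) = 1165 units

1165 units


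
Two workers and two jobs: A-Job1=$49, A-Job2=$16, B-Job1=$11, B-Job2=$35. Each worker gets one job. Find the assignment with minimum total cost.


Option 1: A->1 + B->2 = $49 + $35 = $84
Option 2: A->2 + B->1 = $16 + $11 = $27
Min cost = min($84, $27) = $27

$27


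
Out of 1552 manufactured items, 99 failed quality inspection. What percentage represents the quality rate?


Formula: Quality Rate = Good Pieces / Total Pieces * 100
Good pieces = 1552 - 99 = 1453
QR = 1453 / 1552 * 100 = 93.6%

93.6%


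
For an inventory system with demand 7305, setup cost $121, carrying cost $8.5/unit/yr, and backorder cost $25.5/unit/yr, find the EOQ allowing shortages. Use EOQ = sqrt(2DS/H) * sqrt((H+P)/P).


Formula: EOQ* = sqrt(2DS/H) * sqrt((H+P)/P)
Base EOQ = sqrt(2*7305*121/8.5) = 456.05 units
Correction = sqrt((8.5+25.5)/25.5) = 1.1547
EOQ* = 456.05 * 1.1547 = 526.6 units

526.6 units


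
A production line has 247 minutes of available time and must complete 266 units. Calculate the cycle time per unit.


Formula: CT = Available Time / Number of Units
CT = 247 min / 266 units
CT = 0.93 min/unit

0.93 min/unit


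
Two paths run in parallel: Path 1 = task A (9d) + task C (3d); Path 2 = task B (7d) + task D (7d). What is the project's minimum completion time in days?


Path 1 = 9 + 3 = 12 days
Path 2 = 7 + 7 = 14 days
Duration = max(12, 14) = 14 days

14 days


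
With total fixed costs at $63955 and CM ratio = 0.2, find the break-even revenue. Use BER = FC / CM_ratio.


Formula: BER = Fixed Costs / Contribution Margin Ratio
BER = $63955 / 0.2
BER = $319775.00 (to the nearest cent)

$319775.00


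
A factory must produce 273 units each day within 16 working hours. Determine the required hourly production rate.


Formula: Production Rate = Daily Demand / Available Hours
Rate = 273 units/day / 16 hours/day
Rate = 17.1 units/hour

17.1 units/hour


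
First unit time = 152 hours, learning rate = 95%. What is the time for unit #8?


Formula: T_n = T_1 * (learning_rate)^(log2(n)) where learning_rate = rate/100
Doublings = log2(8) = 3
T_n = 152 * 0.95^3
T_n = 152 * 0.8574 = 130.3 hours

130.3 hours


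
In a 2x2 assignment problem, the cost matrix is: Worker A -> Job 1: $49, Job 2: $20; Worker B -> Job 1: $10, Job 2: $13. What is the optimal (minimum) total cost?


Option 1: A->1 + B->2 = $49 + $13 = $62
Option 2: A->2 + B->1 = $20 + $10 = $30
Min cost = min($62, $30) = $30

$30


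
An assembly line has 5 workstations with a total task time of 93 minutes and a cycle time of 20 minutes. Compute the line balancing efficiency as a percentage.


Formula: Efficiency = Sum of Task Times / (N_stations * CT) * 100
Total station capacity = 5 stations * 20 min = 100 min
Efficiency = 93 / 100 * 100 = 93.0%

93.0%


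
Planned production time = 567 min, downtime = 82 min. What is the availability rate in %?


Formula: Availability = (Planned Time - Downtime) / Planned Time * 100
Uptime = 567 - 82 = 485 min
Availability = 485 / 567 * 100 = 85.5%

85.5%


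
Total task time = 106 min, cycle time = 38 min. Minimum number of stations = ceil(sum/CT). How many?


Formula: N_min = ceil(Sum of Task Times / Cycle Time)
N_min = ceil(106 min / 38 min) = ceil(2.7895)
N_min = 3 stations

3


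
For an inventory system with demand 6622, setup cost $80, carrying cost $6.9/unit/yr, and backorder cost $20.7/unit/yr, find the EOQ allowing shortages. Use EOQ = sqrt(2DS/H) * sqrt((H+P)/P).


Formula: EOQ* = sqrt(2DS/H) * sqrt((H+P)/P)
Base EOQ = sqrt(2*6622*80/6.9) = 391.86 units
Correction = sqrt((6.9+20.7)/20.7) = 1.1547
EOQ* = 391.86 * 1.1547 = 452.5 units

452.5 units


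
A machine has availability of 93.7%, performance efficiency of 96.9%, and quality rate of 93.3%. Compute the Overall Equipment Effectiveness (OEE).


Formula: OEE = Availability * Performance * Quality / 10000
A * P = 93.7% * 96.9% / 100 = 90.8%
OEE = 90.8% * 93.3% / 100 = 84.7%

84.7%


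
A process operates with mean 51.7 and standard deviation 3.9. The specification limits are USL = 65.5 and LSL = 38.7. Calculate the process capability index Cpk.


Cpu = (65.5 - 51.7) / (3 * 3.9) = 1.18
Cpl = (51.7 - 38.7) / (3 * 3.9) = 1.11
Cpk = min(1.18, 1.11) = 1.11

1.11


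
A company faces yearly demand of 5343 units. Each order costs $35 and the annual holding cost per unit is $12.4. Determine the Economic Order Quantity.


Formula: EOQ = sqrt(2 * D * S / H)
Numerator: 2 * 5343 * 35 = 374010
2DS/H = 374010 / 12.4 = 30162.1
EOQ = sqrt(30162.1) = 173.7 units

173.7 units


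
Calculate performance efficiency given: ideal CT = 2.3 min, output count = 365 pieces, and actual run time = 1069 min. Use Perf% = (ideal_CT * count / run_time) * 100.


Formula: Performance = (Ideal CT * Total Count) / Run Time * 100
Ideal output time = 2.3 * 365 = 839.5 min
Performance = 839.5 / 1069 * 100 = 78.5%

78.5%


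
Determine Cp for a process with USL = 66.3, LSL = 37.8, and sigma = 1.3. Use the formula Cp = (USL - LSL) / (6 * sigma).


Cp = (66.3 - 37.8) / (6 * 1.3)

3.65


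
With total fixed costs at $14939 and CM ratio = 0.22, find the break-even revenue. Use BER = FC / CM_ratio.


Formula: BER = Fixed Costs / Contribution Margin Ratio
BER = $14939 / 0.22
BER = $67904.55 (to the nearest cent)

$67904.55


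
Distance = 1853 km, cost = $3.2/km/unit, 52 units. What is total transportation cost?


TC = dist * cost * units = 1853 * 3.2 * 52 = $308339.20

$308339.20


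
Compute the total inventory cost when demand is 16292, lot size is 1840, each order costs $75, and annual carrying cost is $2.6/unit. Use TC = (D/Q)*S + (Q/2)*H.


TC = 16292/1840 * 75 + 1840/2 * 2.6

$3056.08


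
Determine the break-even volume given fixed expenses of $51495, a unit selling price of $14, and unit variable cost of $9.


Formula: BEQ = Fixed Costs / (Price - Variable Cost)
Contribution margin = $14 - $9 = $5/unit
BEQ = ceil($51495 / $5/unit) = ceil(10299.0) = 10299 units

10299 units


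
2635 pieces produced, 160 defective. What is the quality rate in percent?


Formula: Quality Rate = Good Pieces / Total Pieces * 100
Good pieces = 2635 - 160 = 2475
QR = 2475 / 2635 * 100 = 93.9%

93.9%


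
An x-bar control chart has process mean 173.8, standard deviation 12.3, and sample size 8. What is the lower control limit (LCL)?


LCL = 173.8 - 3 * 12.3 / sqrt(8)

160.75


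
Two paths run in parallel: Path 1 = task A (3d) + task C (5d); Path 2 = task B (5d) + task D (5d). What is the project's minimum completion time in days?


Path 1 = 3 + 5 = 8 days
Path 2 = 5 + 5 = 10 days
Duration = max(8, 10) = 10 days

10 days


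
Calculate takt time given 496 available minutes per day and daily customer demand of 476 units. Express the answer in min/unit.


Formula: Takt Time = Available Production Time / Customer Demand
Takt = 496 min/day / 476 units/day
Takt = 1.04 min/unit

1.04 min/unit


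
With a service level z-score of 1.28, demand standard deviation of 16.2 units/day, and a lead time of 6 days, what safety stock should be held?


Formula: SS = z * sigma_d * sqrt(LT)
sqrt(LT) = sqrt(6) = 2.4495
SS = 1.28 * 16.2 * 2.4495
SS = 50.8 units

50.8 units


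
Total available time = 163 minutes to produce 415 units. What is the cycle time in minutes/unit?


Formula: CT = Available Time / Number of Units
CT = 163 min / 415 units
CT = 0.39 min/unit

0.39 min/unit


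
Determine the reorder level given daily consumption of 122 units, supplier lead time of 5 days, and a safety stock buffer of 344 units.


Formula: ROP = (Daily Demand * Lead Time) + Safety Stock
Demand during lead time = 122 * 5 = 610 units
ROP = 610 + 344 = 954 units

954 units


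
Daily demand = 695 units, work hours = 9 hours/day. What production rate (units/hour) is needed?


Formula: Production Rate = Daily Demand / Available Hours
Rate = 695 units/day / 9 hours/day
Rate = 77.2 units/hour

77.2 units/hour


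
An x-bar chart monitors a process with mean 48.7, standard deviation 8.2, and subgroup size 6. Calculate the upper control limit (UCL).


UCL = 48.7 + 3 * 8.2 / sqrt(6)

58.74


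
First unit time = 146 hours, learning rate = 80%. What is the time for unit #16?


Formula: T_n = T_1 * (learning_rate)^(log2(n)) where learning_rate = rate/100
Doublings = log2(16) = 4
T_n = 146 * 0.8^4
T_n = 146 * 0.4096 = 59.8 hours

59.8 hours


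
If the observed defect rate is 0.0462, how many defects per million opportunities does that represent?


DPMO = defect_rate * 1000000 = 0.0462 * 1000000

46200


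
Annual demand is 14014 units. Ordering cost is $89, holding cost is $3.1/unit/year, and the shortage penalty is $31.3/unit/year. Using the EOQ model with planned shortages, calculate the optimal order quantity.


Formula: EOQ* = sqrt(2DS/H) * sqrt((H+P)/P)
Base EOQ = sqrt(2*14014*89/3.1) = 897.04 units
Correction = sqrt((3.1+31.3)/31.3) = 1.04835
EOQ* = 897.04 * 1.04835 = 940.4 units

940.4 units


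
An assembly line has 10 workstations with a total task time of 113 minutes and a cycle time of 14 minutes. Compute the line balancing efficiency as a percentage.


Formula: Efficiency = Sum of Task Times / (N_stations * CT) * 100
Total station capacity = 10 stations * 14 min = 140 min
Efficiency = 113 / 140 * 100 = 80.7%

80.7%


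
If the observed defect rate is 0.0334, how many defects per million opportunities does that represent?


DPMO = defect_rate * 1000000 = 0.0334 * 1000000

33400


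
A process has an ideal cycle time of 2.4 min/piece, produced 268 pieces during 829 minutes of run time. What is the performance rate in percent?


Formula: Performance = (Ideal CT * Total Count) / Run Time * 100
Ideal output time = 2.4 * 268 = 643.2 min
Performance = 643.2 / 829 * 100 = 77.6%

77.6%


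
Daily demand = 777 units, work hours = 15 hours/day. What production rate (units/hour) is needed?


Formula: Production Rate = Daily Demand / Available Hours
Rate = 777 units/day / 15 hours/day
Rate = 51.8 units/hour

51.8 units/hour


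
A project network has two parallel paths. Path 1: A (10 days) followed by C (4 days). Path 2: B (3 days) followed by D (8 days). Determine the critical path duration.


Path 1 = 10 + 4 = 14 days
Path 2 = 3 + 8 = 11 days
Duration = max(14, 11) = 14 days

14 days


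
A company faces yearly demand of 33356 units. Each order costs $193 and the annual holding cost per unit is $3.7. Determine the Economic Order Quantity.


Formula: EOQ = sqrt(2 * D * S / H)
Numerator: 2 * 33356 * 193 = 12875416
2DS/H = 12875416 / 3.7 = 3479842.2
EOQ = sqrt(3479842.2) = 1865.4 units

1865.4 units


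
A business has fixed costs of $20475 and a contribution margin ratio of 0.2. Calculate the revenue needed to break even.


Formula: BER = Fixed Costs / Contribution Margin Ratio
BER = $20475 / 0.2
BER = $102375.00 (to the nearest cent)

$102375.00


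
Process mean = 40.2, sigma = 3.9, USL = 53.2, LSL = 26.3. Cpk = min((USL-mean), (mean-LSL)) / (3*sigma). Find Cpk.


Cpu = (53.2 - 40.2) / (3 * 3.9) = 1.11
Cpl = (40.2 - 26.3) / (3 * 3.9) = 1.19
Cpk = min(1.11, 1.19) = 1.11

1.11


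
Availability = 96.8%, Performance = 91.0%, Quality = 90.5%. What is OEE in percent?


Formula: OEE = Availability * Performance * Quality / 10000
A * P = 96.8% * 91.0% / 100 = 88.09%
OEE = 88.09% * 90.5% / 100 = 79.7%

79.7%


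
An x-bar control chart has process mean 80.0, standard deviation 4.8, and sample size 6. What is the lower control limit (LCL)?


LCL = 80.0 - 3 * 4.8 / sqrt(6)

74.12


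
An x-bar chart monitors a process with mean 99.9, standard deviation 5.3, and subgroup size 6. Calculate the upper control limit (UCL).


UCL = 99.9 + 3 * 5.3 / sqrt(6)

106.39


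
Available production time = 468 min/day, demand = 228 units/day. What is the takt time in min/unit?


Formula: Takt Time = Available Production Time / Customer Demand
Takt = 468 min/day / 228 units/day
Takt = 2.05 min/unit

2.05 min/unit


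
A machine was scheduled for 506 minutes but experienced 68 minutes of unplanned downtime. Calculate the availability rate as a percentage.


Formula: Availability = (Planned Time - Downtime) / Planned Time * 100
Uptime = 506 - 68 = 438 min
Availability = 438 / 506 * 100 = 86.6%

86.6%


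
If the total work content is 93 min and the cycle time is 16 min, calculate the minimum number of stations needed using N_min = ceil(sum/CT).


Formula: N_min = ceil(Sum of Task Times / Cycle Time)
N_min = ceil(93 min / 16 min) = ceil(5.8125)
N_min = 6 stations

6


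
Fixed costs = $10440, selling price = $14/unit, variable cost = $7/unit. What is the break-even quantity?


Formula: BEQ = Fixed Costs / (Price - Variable Cost)
Contribution margin = $14 - $7 = $7/unit
BEQ = ceil($10440 / $7/unit) = ceil(1491.43) = 1492 units

1492 units


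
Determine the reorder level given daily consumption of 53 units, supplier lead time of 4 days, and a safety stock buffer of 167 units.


Formula: ROP = (Daily Demand * Lead Time) + Safety Stock
Demand during lead time = 53 * 4 = 212 units
ROP = 212 + 167 = 379 units

379 units


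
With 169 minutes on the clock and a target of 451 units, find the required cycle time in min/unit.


Formula: CT = Available Time / Number of Units
CT = 169 min / 451 units
CT = 0.37 min/unit

0.37 min/unit


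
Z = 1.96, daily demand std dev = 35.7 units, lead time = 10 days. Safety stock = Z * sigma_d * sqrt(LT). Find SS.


Formula: SS = z * sigma_d * sqrt(LT)
sqrt(LT) = sqrt(10) = 3.1623
SS = 1.96 * 35.7 * 3.1623
SS = 221.3 units

221.3 units


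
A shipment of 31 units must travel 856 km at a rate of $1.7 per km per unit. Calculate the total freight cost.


TC = dist * cost * units = 856 * 1.7 * 31 = $45111.20

$45111.20


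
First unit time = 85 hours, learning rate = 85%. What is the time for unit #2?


Formula: T_n = T_1 * (learning_rate)^(log2(n)) where learning_rate = rate/100
Doublings = log2(2) = 1
T_n = 85 * 0.85^1
T_n = 85 * 0.85 = 72.3 hours

72.3 hours


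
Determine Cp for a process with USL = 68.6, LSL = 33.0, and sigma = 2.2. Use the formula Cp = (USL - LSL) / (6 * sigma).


Cp = (68.6 - 33.0) / (6 * 2.2)

2.7


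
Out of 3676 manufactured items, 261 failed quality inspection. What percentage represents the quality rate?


Formula: Quality Rate = Good Pieces / Total Pieces * 100
Good pieces = 3676 - 261 = 3415
QR = 3415 / 3676 * 100 = 92.9%

92.9%


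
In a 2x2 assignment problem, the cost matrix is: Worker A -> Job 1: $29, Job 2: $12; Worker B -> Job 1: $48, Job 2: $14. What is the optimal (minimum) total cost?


Option 1: A->1 + B->2 = $29 + $14 = $43
Option 2: A->2 + B->1 = $12 + $48 = $60
Min cost = min($43, $60) = $43

$43


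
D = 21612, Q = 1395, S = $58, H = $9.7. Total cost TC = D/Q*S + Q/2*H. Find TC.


TC = 21612/1395 * 58 + 1395/2 * 9.7

$7664.31


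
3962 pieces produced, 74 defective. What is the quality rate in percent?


Formula: Quality Rate = Good Pieces / Total Pieces * 100
Good pieces = 3962 - 74 = 3888
QR = 3888 / 3962 * 100 = 98.1%

98.1%


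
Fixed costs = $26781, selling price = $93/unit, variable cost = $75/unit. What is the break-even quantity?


Formula: BEQ = Fixed Costs / (Price - Variable Cost)
Contribution margin = $93 - $75 = $18/unit
BEQ = ceil($26781 / $18/unit) = ceil(1487.83) = 1488 units

1488 units


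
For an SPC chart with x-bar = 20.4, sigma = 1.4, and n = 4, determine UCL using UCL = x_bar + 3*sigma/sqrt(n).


UCL = 20.4 + 3 * 1.4 / sqrt(4)

22.5


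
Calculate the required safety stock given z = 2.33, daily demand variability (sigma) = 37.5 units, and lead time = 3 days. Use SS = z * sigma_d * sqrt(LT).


Formula: SS = z * sigma_d * sqrt(LT)
sqrt(LT) = sqrt(3) = 1.7321
SS = 2.33 * 37.5 * 1.7321
SS = 151.3 units

151.3 units


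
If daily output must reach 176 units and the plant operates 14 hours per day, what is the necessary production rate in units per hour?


Formula: Production Rate = Daily Demand / Available Hours
Rate = 176 units/day / 14 hours/day
Rate = 12.6 units/hour

12.6 units/hour


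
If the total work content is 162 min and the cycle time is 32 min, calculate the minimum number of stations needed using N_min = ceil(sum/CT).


Formula: N_min = ceil(Sum of Task Times / Cycle Time)
N_min = ceil(162 min / 32 min) = ceil(5.0625)
N_min = 6 stations

6


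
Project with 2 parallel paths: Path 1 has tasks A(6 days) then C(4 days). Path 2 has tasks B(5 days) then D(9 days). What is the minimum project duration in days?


Path 1 = 6 + 4 = 10 days
Path 2 = 5 + 9 = 14 days
Duration = max(10, 14) = 14 days

14 days


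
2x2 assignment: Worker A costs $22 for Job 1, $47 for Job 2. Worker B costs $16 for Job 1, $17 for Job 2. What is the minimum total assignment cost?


Option 1: A->1 + B->2 = $22 + $17 = $39
Option 2: A->2 + B->1 = $47 + $16 = $63
Min cost = min($39, $63) = $39

$39


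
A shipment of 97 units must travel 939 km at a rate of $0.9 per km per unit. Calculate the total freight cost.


TC = dist * cost * units = 939 * 0.9 * 97 = $81974.70

$81974.70


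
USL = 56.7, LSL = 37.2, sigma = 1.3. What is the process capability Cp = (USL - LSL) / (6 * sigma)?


Cp = (56.7 - 37.2) / (6 * 1.3)

2.5


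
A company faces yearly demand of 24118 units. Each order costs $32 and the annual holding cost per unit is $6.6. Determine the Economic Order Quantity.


Formula: EOQ = sqrt(2 * D * S / H)
Numerator: 2 * 24118 * 32 = 1543552
2DS/H = 1543552 / 6.6 = 233871.5
EOQ = sqrt(233871.5) = 483.6 units

483.6 units


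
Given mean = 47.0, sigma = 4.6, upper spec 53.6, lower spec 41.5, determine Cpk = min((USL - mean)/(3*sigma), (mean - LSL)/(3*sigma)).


Cpu = (53.6 - 47.0) / (3 * 4.6) = 0.48
Cpl = (47.0 - 41.5) / (3 * 4.6) = 0.4
Cpk = min(0.48, 0.4) = 0.4

0.4


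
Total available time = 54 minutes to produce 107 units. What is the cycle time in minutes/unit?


Formula: CT = Available Time / Number of Units
CT = 54 min / 107 units
CT = 0.5 min/unit

0.5 min/unit


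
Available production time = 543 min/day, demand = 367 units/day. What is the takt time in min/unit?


Formula: Takt Time = Available Production Time / Customer Demand
Takt = 543 min/day / 367 units/day
Takt = 1.48 min/unit

1.48 min/unit


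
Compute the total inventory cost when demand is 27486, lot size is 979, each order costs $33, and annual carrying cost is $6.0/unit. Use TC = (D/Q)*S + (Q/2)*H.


TC = 27486/979 * 33 + 979/2 * 6.0

$3863.49


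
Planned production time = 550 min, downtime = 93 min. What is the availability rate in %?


Formula: Availability = (Planned Time - Downtime) / Planned Time * 100
Uptime = 550 - 93 = 457 min
Availability = 457 / 550 * 100 = 83.1%

83.1%


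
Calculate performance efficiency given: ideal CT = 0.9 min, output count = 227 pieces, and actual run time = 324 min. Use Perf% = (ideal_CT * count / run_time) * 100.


Formula: Performance = (Ideal CT * Total Count) / Run Time * 100
Ideal output time = 0.9 * 227 = 204.3 min
Performance = 204.3 / 324 * 100 = 63.1%

63.1%


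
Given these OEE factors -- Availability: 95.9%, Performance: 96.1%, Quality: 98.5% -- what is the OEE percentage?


Formula: OEE = Availability * Performance * Quality / 10000
A * P = 95.9% * 96.1% / 100 = 92.16%
OEE = 92.16% * 98.5% / 100 = 90.8%

90.8%


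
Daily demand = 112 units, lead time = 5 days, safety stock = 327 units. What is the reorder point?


Formula: ROP = (Daily Demand * Lead Time) + Safety Stock
Demand during lead time = 112 * 5 = 560 units
ROP = 560 + 327 = 887 units

887 units


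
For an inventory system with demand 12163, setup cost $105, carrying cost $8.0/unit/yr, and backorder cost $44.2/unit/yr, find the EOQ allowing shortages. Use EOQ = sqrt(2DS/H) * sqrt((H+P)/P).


Formula: EOQ* = sqrt(2DS/H) * sqrt((H+P)/P)
Base EOQ = sqrt(2*12163*105/8.0) = 565.05 units
Correction = sqrt((8.0+44.2)/44.2) = 1.08674
EOQ* = 565.05 * 1.08674 = 614.1 units

614.1 units


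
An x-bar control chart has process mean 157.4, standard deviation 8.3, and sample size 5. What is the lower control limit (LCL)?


LCL = 157.4 - 3 * 8.3 / sqrt(5)

146.26


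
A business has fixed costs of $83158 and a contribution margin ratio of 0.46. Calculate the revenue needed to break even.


Formula: BER = Fixed Costs / Contribution Margin Ratio
BER = $83158 / 0.46
BER = $180778.26 (to the nearest cent)

$180778.26


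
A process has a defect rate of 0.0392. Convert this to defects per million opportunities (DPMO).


DPMO = defect_rate * 1000000 = 0.0392 * 1000000

39200


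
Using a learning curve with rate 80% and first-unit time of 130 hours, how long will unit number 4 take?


Formula: T_n = T_1 * (learning_rate)^(log2(n)) where learning_rate = rate/100
Doublings = log2(4) = 2
T_n = 130 * 0.8^2
T_n = 130 * 0.64 = 83.2 hours

83.2 hours


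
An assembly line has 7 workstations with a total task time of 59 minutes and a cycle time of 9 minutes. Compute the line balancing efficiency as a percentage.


Formula: Efficiency = Sum of Task Times / (N_stations * CT) * 100
Total station capacity = 7 stations * 9 min = 63 min
Efficiency = 59 / 63 * 100 = 93.7%

93.7%


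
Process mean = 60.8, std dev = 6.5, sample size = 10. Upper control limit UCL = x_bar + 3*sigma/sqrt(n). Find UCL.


UCL = 60.8 + 3 * 6.5 / sqrt(10)

66.97


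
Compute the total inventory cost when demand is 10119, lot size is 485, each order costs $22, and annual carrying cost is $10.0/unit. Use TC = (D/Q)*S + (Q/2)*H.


TC = 10119/485 * 22 + 485/2 * 10.0

$2884.01


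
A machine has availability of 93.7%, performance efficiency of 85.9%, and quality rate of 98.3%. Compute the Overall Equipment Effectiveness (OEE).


Formula: OEE = Availability * Performance * Quality / 10000
A * P = 93.7% * 85.9% / 100 = 80.49%
OEE = 80.49% * 98.3% / 100 = 79.1%

79.1%


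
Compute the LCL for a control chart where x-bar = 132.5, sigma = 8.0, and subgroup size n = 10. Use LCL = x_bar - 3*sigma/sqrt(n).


LCL = 132.5 - 3 * 8.0 / sqrt(10)

124.91


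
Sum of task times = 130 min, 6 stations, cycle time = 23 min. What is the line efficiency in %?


Formula: Efficiency = Sum of Task Times / (N_stations * CT) * 100
Total station capacity = 6 stations * 23 min = 138 min
Efficiency = 130 / 138 * 100 = 94.2%

94.2%


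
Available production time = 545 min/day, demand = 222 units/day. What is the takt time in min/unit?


Formula: Takt Time = Available Production Time / Customer Demand
Takt = 545 min/day / 222 units/day
Takt = 2.45 min/unit

2.45 min/unit
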